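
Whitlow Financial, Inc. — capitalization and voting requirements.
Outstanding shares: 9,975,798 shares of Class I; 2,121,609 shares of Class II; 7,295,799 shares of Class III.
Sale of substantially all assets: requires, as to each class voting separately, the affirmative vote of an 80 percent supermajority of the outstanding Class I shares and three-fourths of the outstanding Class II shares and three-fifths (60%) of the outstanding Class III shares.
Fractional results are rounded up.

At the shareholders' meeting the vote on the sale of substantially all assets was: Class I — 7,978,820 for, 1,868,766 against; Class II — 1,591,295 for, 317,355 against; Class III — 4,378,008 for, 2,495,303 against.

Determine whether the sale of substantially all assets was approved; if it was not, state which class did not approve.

Not approved — the Class I shares did not give the required vote.

Class I: 4/5 of 9975798 = 7980638.40, rounded up to 7980639; 7,980,639 required, 7,978,820 in favor — not approved.
Class II: 3/4 of 2121609 = 1591206.75, rounded up to 1591207; 1,591,207 required, 1,591,295 in favor — approved.
Class III: 3/5 of 7295799 = 4377479.40, rounded up to 4377480; 4,377,480 required, 4,378,008 in favor — approved.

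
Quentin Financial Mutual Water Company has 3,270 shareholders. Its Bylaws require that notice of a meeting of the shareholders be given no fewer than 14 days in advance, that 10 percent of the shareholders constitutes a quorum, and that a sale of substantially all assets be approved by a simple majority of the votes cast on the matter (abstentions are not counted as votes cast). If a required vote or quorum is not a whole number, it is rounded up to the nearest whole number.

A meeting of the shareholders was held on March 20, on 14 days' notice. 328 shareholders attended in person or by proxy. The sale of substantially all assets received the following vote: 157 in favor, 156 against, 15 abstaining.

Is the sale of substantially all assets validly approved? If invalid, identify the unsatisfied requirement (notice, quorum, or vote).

Valid — all requirements satisfied.

Notice: 14 days given; 14 required. Satisfied.
Quorum: 10% of 3,270 = 327; 328 present. Satisfied.
Vote: requires a majority of the votes cast (328 − 15 abstaining = 313); a majority of 313 is 157, so 157 needed; 157 in favor. Satisfied.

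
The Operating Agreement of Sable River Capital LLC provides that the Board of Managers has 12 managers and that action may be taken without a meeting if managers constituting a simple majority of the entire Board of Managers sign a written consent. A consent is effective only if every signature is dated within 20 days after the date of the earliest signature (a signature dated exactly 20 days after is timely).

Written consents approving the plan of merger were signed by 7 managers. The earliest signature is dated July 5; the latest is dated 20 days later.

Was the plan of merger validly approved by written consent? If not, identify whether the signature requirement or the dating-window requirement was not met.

Effective — both the signature and dating-window requirements are satisfied.

Signatures required: a simple majority of 12 — a majority of 12 is 7, so 7 needed; 7 signed. Sufficient.
Dating window: the latest signature is 20 days after the earliest; the limit is 20 days. Within the window.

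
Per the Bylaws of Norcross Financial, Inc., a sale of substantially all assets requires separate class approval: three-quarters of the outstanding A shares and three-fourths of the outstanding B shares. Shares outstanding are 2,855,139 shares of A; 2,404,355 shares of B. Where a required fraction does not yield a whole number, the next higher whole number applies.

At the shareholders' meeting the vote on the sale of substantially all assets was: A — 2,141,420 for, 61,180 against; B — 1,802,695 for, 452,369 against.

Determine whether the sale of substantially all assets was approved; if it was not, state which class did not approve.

Not approved — the B shares did not give the required vote.

A: 3/4 of 2855139 = 2141354.25, rounded up to 2141355; 2,141,355 required, 2,141,420 in favor — approved.
B: 3/4 of 2404355 = 1803266.25, rounded up to 1803267; 1,803,267 required, 1,802,695 in favor — not approved.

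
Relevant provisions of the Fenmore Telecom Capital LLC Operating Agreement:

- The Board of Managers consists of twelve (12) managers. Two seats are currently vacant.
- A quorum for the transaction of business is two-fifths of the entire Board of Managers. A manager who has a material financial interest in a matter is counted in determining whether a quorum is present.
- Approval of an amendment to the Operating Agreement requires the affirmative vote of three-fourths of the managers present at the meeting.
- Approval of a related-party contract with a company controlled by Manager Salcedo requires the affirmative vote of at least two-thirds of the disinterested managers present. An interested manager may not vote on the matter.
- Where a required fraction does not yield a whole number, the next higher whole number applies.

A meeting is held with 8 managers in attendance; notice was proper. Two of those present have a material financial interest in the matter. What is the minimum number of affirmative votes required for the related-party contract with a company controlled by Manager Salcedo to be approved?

The related-party contract with a company controlled by Manager Salcedo requires two-thirds of the disinterested managers present (8 − 2 = 6).
2/3 of 6 = 4.

4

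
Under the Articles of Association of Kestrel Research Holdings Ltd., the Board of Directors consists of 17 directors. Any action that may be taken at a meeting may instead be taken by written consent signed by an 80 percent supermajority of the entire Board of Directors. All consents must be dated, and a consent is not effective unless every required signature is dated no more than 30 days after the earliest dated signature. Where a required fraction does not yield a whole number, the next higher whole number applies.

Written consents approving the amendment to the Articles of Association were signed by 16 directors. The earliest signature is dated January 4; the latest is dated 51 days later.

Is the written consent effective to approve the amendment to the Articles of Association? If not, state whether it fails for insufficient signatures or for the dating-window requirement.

Signatures required: an 80 percent supermajority of 17 — 4/5 of 17 = 13.60, rounded up to 14, so 14 needed; 16 signed. Sufficient.
Dating window: the latest signature is 51 days after the earliest; the limit is 30 days. Outside the window.

Not effective — dating-window requirement not satisfied.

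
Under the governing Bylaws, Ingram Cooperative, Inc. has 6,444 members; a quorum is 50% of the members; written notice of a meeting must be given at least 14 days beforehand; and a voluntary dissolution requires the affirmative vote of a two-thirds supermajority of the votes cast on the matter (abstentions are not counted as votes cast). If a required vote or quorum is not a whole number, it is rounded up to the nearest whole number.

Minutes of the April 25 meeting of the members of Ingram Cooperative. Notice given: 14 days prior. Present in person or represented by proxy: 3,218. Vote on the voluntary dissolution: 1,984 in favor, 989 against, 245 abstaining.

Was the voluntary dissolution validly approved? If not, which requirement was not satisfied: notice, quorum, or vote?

Invalid — quorum requirement not satisfied.

Notice: 14 days given; 14 required. Satisfied.
Quorum: 50% of 6,444 = 3,222; 3,218 present. Not satisfied.
Vote: requires two-thirds of the votes cast (3,218 − 245 abstaining = 2,973); 2/3 of 2973 = 1982, so 1,982 needed; 1,984 in favor. Satisfied.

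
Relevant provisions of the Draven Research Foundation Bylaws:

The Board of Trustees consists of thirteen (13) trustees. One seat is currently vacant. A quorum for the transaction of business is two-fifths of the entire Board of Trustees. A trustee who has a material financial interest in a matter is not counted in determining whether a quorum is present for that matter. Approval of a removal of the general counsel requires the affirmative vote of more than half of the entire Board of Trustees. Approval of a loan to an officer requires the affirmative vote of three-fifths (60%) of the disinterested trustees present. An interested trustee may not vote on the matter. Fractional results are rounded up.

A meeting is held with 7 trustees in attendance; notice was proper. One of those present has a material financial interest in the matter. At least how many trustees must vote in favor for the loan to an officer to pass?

4

The loan to an officer requires three-fifths of the disinterested trustees present (7 − 1 = 6).
3/5 of 6 = 3.60, rounded up to 4.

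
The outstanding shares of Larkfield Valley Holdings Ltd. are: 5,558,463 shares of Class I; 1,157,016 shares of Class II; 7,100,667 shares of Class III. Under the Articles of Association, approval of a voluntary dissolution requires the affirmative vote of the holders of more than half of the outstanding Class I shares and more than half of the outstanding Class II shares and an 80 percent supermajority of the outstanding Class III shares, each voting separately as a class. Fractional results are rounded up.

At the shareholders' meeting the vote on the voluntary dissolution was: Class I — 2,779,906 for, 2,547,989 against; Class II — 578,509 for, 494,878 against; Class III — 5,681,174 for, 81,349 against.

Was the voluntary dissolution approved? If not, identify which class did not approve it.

Approved — every class gave the required vote.

Class I: a majority of 5558463 is 2779232; 2,779,232 required, 2,779,906 in favor — approved.
Class II: a majority of 1157016 is 578509; 578,509 required, 578,509 in favor — approved.
Class III: 4/5 of 7100667 = 5680533.60, rounded up to 5680534; 5,680,534 required, 5,681,174 in favor — approved.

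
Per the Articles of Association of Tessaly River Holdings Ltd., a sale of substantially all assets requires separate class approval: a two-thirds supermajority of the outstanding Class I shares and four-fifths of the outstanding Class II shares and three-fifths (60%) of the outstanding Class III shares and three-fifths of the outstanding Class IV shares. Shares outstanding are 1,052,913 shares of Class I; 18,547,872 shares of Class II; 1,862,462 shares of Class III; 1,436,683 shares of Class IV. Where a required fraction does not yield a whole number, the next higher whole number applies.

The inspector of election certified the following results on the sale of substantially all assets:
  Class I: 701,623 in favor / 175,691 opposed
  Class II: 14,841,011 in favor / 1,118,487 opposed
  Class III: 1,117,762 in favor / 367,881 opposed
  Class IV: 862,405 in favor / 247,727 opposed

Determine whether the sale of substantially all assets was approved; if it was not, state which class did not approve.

Class I: 2/3 of 1052913 = 701942; 701,942 required, 701,623 in favor — not approved.
Class II: 4/5 of 18547872 = 14838297.60, rounded up to 14838298; 14,838,298 required, 14,841,011 in favor — approved.
Class III: 3/5 of 1862462 = 1117477.20, rounded up to 1117478; 1,117,478 required, 1,117,762 in favor — approved.
Class IV: 3/5 of 1436683 = 862009.80, rounded up to 862010; 862,010 required, 862,405 in favor — approved.

Not approved — the Class I shares did not give the required vote.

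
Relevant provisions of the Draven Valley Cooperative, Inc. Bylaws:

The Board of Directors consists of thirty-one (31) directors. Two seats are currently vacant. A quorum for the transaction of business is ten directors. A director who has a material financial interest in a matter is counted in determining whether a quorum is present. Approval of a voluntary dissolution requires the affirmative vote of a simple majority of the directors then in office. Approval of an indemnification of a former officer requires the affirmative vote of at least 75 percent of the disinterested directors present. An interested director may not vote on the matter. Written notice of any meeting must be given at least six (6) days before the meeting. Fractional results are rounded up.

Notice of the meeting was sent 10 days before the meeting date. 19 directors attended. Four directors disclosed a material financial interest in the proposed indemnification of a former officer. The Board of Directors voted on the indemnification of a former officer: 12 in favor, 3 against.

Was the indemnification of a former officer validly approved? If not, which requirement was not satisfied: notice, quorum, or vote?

Notice: 10 days given; 6 required (10 ≥ 6). Satisfied.
Quorum: 19 present (interested directors count toward quorum); quorum is 10. Satisfied.
Vote: the indemnification of a former officer requires three-fourths of the disinterested directors present (19 − 4 = 15). 3/4 of 15 = 11.25, rounded up to 12, so 12 affirmative votes are needed; 12 voted in favor. Satisfied.

Valid — all requirements satisfied.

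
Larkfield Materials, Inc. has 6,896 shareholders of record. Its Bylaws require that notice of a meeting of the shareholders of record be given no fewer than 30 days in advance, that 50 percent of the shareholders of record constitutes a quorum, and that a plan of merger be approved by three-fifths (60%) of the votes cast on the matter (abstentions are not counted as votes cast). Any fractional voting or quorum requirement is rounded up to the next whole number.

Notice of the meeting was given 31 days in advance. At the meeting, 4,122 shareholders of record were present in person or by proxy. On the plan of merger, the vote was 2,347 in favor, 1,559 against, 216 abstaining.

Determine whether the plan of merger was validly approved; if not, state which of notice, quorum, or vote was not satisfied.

Notice: 31 days given; 30 required. Satisfied.
Quorum: 50% of 6,896 = 3,448; 4,122 present. Satisfied.
Vote: requires three-fifths of the votes cast (4,122 − 216 abstaining = 3,906); 3/5 of 3906 = 2343.60, rounded up to 2344, so 2,344 needed; 2,347 in favor. Satisfied.

Valid — all requirements satisfied.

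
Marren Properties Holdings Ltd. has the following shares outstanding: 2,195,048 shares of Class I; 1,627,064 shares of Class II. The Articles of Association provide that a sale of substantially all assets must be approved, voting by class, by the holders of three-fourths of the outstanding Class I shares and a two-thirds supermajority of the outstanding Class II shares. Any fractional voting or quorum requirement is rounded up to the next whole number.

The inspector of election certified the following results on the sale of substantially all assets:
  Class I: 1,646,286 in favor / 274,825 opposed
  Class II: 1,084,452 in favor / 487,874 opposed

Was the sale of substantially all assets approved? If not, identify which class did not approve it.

Not approved — the Class II shares did not give the required vote.

Class I: 3/4 of 2195048 = 1646286; 1,646,286 required, 1,646,286 in favor — approved.
Class II: 2/3 of 1627064 = 1084709.33, rounded up to 1084710; 1,084,710 required, 1,084,452 in favor — not approved.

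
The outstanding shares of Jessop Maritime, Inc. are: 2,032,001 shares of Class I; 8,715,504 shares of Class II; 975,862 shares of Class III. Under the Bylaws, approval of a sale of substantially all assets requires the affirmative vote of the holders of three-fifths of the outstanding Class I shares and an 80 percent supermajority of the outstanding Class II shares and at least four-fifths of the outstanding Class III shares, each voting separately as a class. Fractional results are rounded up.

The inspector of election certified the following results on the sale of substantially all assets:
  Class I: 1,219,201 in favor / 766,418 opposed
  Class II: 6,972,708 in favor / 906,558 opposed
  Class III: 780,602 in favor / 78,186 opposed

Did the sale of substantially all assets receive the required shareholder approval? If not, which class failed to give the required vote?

Class I: 3/5 of 2032001 = 1219200.60, rounded up to 1219201; 1,219,201 required, 1,219,201 in favor — approved.
Class II: 4/5 of 8715504 = 6972403.20, rounded up to 6972404; 6,972,404 required, 6,972,708 in favor — approved.
Class III: 4/5 of 975862 = 780689.60, rounded up to 780690; 780,690 required, 780,602 in favor — not approved.

Not approved — the Class III shares did not give the required vote.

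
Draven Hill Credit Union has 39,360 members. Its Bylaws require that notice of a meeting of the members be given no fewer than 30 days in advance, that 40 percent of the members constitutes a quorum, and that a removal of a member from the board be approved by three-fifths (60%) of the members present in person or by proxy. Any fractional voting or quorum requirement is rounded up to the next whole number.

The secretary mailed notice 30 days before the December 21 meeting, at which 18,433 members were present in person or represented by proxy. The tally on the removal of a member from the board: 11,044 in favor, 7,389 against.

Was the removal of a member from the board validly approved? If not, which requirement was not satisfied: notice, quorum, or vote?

Notice: 30 days given; 30 required. Satisfied.
Quorum: 40% of 39,360 = 15,744; 18,433 present. Satisfied.
Vote: requires three-fifths of those present (18,433); 3/5 of 18433 = 11059.80, rounded up to 11060, so 11,060 needed; 11,044 in favor. Not satisfied.

Invalid — vote requirement not satisfied.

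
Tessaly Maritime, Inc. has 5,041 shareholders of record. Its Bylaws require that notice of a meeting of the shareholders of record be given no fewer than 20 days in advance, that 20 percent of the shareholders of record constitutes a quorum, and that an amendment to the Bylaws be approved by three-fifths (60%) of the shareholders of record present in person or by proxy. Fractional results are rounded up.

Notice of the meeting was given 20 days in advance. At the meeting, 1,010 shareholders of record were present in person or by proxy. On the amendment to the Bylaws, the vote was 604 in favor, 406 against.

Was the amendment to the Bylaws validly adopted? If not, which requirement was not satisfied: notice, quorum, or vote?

Notice: 20 days given; 20 required. Satisfied.
Quorum: 20% of 5,041 = 1,008.20, rounded up to 1,009; 1,010 present. Satisfied.
Vote: requires three-fifths of those present (1,010); 3/5 of 1010 = 606, so 606 needed; 604 in favor. Not satisfied.

Invalid — vote requirement not satisfied.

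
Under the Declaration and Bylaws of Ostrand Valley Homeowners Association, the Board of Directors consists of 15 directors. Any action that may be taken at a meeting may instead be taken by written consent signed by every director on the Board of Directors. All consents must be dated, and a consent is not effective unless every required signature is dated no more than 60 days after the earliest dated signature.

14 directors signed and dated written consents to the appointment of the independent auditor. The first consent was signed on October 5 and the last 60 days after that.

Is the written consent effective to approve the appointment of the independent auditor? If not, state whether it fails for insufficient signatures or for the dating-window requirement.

Signatures required: every one of 15 — unanimous means all 15, so 15 needed; 14 signed. Insufficient.
Dating window: the latest signature is 60 days after the earliest; the limit is 60 days. Within the window.

Not effective — insufficient signatures.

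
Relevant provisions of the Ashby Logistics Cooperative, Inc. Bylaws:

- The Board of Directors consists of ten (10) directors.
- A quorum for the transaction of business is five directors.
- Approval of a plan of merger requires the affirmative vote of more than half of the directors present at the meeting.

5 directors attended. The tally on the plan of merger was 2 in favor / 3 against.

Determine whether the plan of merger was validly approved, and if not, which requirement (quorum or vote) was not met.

Quorum: 5 present; quorum is 5. Satisfied.
Vote: the plan of merger requires a majority of the directors present (5). A majority of 5 is 3, so 3 affirmative votes are needed; 2 voted in favor. Not satisfied.

Invalid — vote requirement not satisfied.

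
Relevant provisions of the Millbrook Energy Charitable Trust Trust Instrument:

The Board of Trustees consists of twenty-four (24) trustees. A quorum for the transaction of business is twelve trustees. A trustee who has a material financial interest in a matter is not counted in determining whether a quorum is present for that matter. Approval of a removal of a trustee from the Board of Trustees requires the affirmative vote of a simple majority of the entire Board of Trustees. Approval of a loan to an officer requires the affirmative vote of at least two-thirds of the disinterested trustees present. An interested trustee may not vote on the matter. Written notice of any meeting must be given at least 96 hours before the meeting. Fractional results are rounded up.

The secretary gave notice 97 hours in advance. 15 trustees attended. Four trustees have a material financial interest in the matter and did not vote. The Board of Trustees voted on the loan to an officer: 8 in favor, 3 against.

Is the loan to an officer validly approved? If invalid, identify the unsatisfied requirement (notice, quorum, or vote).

Invalid — quorum requirement not satisfied.

Notice: 97 hours given; 96 required (97 ≥ 96). Satisfied.
Quorum: 15 present, but the 4 interested trustees do not count, leaving 11. Quorum is 12. Not satisfied.
Vote: the loan to an officer requires two-thirds of the disinterested trustees present (15 − 4 = 11). 2/3 of 11 = 7.33, rounded up to 8, so 8 affirmative votes are needed; 8 voted in favor. Satisfied. (Moot — without a quorum no business can be validly transacted.)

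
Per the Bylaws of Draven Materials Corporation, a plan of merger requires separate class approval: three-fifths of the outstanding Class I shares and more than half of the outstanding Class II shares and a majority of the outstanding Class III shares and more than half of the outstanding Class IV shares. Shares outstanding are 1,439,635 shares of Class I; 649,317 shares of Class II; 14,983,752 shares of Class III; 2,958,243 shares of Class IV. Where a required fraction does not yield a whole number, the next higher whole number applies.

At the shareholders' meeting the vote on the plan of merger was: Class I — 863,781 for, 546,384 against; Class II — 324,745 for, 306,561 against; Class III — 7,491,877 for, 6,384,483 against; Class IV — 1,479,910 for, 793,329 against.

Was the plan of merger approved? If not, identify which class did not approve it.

Approved — every class gave the required vote.

Class I: 3/5 of 1439635 = 863781; 863,781 required, 863,781 in favor — approved.
Class II: a majority of 649317 is 324659; 324,659 required, 324,745 in favor — approved.
Class III: a majority of 14983752 is 7491877; 7,491,877 required, 7,491,877 in favor — approved.
Class IV: a majority of 2958243 is 1479122; 1,479,122 required, 1,479,910 in favor — approved.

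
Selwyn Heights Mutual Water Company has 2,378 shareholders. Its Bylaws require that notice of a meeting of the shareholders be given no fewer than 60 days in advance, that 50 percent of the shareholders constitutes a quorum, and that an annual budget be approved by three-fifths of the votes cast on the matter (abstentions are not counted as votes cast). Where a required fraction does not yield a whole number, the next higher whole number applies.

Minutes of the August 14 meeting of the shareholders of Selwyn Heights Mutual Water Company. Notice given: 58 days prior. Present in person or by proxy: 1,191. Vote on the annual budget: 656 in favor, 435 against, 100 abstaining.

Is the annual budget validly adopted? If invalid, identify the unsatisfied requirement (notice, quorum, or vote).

Notice: 58 days given; 60 required. Not satisfied.
Quorum: 50% of 2,378 = 1,189; 1,191 present. Satisfied.
Vote: requires three-fifths of the votes cast (1,191 − 100 abstaining = 1,091); 3/5 of 1091 = 654.60, rounded up to 655, so 655 needed; 656 in favor. Satisfied.

Invalid — notice requirement not satisfied.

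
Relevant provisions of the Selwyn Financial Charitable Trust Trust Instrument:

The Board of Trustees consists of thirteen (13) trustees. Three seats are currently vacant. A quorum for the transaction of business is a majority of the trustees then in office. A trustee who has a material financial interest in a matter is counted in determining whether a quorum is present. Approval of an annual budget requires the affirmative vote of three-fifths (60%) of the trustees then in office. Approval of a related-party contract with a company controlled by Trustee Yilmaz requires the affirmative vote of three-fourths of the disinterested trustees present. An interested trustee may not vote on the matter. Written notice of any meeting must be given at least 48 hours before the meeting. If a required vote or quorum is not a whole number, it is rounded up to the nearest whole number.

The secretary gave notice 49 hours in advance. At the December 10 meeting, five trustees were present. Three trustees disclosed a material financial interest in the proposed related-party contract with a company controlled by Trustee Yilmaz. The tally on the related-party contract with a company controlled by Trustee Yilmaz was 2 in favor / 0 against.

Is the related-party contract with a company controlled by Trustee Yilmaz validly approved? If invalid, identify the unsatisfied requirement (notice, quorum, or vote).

Invalid — quorum requirement not satisfied.

Notice: 49 hours given; 48 required (49 ≥ 48). Satisfied.
Quorum: 5 present (interested trustees count toward quorum); quorum is 6. Not satisfied.
Vote: the related-party contract with a company controlled by Trustee Yilmaz requires three-fourths of the disinterested trustees present (5 − 3 = 2). 3/4 of 2 = 1.50, rounded up to 2, so 2 affirmative votes are needed; 2 voted in favor. Satisfied. (Moot — without a quorum no business can be validly transacted.)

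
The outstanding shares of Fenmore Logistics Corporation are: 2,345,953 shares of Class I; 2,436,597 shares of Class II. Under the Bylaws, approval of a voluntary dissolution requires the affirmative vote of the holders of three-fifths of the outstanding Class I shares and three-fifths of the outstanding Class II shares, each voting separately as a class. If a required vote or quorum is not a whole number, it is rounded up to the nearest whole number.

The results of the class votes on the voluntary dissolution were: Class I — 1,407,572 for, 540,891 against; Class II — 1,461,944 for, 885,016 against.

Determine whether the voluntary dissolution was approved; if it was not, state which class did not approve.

Class I: 3/5 of 2345953 = 1407571.80, rounded up to 1407572; 1,407,572 required, 1,407,572 in favor — approved.
Class II: 3/5 of 2436597 = 1461958.20, rounded up to 1461959; 1,461,959 required, 1,461,944 in favor — not approved.

Not approved — the Class II shares did not give the required vote.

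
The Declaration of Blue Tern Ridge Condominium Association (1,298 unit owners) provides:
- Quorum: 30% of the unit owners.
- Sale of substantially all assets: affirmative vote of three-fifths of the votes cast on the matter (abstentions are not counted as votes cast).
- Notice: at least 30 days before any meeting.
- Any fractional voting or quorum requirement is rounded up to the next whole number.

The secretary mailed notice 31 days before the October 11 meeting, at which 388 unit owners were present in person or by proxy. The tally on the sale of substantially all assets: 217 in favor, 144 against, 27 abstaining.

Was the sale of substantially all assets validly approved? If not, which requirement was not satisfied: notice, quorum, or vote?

Notice: 31 days given; 30 required. Satisfied.
Quorum: 30% of 1,298 = 389.40, rounded up to 390; 388 present. Not satisfied.
Vote: requires three-fifths of the votes cast (388 − 27 abstaining = 361); 3/5 of 361 = 216.60, rounded up to 217, so 217 needed; 217 in favor. Satisfied.

Invalid — quorum requirement not satisfied.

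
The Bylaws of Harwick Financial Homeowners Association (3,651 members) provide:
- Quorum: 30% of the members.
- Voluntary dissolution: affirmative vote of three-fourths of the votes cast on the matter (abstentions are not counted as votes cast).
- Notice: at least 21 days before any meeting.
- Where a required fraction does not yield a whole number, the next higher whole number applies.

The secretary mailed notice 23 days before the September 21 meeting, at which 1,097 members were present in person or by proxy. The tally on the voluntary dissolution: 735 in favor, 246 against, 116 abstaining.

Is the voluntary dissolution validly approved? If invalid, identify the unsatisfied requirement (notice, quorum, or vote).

Notice: 23 days given; 21 required. Satisfied.
Quorum: 30% of 3,651 = 1,095.30, rounded up to 1,096; 1,097 present. Satisfied.
Vote: requires three-fourths of the votes cast (1,097 − 116 abstaining = 981); 3/4 of 981 = 735.75, rounded up to 736, so 736 needed; 735 in favor. Not satisfied.

Invalid — vote requirement not satisfied.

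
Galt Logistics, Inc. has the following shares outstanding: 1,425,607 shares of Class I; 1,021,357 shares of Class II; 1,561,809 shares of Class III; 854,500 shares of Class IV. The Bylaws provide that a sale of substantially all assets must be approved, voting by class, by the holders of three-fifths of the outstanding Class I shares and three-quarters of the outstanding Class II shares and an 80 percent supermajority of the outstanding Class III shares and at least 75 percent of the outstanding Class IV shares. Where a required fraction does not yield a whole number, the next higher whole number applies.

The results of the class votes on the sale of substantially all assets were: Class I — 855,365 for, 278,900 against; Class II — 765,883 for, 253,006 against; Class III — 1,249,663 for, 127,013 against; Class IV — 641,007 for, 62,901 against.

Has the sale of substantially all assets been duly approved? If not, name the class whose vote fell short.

Not approved — the Class II shares did not give the required vote.

Class I: 3/5 of 1425607 = 855364.20, rounded up to 855365; 855,365 required, 855,365 in favor — approved.
Class II: 3/4 of 1021357 = 766017.75, rounded up to 766018; 766,018 required, 765,883 in favor — not approved.
Class III: 4/5 of 1561809 = 1249447.20, rounded up to 1249448; 1,249,448 required, 1,249,663 in favor — approved.
Class IV: 3/4 of 854500 = 640875; 640,875 required, 641,007 in favor — approved.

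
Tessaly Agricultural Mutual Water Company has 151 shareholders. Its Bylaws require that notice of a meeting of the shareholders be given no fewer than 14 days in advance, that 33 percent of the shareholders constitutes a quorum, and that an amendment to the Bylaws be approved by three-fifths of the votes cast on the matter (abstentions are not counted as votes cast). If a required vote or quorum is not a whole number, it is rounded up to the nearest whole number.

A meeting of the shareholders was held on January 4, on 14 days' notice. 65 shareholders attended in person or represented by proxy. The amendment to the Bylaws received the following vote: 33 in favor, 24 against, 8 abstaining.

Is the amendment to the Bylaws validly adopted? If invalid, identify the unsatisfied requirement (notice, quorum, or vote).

Invalid — vote requirement not satisfied.

Notice: 14 days given; 14 required. Satisfied.
Quorum: 33% of 151 = 49.83, rounded up to 50; 65 present. Satisfied.
Vote: requires three-fifths of the votes cast (65 − 8 abstaining = 57); 3/5 of 57 = 34.20, rounded up to 35, so 35 needed; 33 in favor. Not satisfied.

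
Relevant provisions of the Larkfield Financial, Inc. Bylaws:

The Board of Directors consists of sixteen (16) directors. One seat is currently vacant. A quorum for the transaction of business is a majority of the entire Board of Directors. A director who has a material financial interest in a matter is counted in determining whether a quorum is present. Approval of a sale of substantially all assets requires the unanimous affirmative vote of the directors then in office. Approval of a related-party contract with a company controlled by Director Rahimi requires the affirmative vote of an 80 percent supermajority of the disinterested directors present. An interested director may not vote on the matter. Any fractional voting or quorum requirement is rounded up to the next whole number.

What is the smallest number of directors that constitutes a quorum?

9

A majority of 16 is 9.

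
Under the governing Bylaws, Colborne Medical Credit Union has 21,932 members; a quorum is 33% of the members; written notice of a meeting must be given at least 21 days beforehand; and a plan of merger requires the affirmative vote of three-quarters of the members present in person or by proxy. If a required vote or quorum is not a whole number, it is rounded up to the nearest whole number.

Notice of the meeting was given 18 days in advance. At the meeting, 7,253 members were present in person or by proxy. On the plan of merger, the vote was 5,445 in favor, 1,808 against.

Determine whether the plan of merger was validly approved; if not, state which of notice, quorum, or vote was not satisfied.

Invalid — notice requirement not satisfied.

Notice: 18 days given; 21 required. Not satisfied.
Quorum: 33% of 21,932 = 7,237.56, rounded up to 7,238; 7,253 present. Satisfied.
Vote: requires three-fourths of those present (7,253); 3/4 of 7253 = 5439.75, rounded up to 5440, so 5,440 needed; 5,445 in favor. Satisfied.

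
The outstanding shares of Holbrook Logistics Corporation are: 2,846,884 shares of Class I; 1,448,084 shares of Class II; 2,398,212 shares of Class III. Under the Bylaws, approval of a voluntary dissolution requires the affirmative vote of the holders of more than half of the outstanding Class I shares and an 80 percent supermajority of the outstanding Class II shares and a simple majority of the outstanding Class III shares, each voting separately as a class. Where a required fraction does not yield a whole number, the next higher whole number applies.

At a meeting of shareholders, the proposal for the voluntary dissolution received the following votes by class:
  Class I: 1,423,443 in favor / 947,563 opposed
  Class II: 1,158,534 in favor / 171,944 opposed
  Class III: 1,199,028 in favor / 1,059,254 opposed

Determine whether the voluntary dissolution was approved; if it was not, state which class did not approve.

Not approved — the Class III shares did not give the required vote.

Class I: a majority of 2846884 is 1423443; 1,423,443 required, 1,423,443 in favor — approved.
Class II: 4/5 of 1448084 = 1158467.20, rounded up to 1158468; 1,158,468 required, 1,158,534 in favor — approved.
Class III: a majority of 2398212 is 1199107; 1,199,107 required, 1,199,028 in favor — not approved.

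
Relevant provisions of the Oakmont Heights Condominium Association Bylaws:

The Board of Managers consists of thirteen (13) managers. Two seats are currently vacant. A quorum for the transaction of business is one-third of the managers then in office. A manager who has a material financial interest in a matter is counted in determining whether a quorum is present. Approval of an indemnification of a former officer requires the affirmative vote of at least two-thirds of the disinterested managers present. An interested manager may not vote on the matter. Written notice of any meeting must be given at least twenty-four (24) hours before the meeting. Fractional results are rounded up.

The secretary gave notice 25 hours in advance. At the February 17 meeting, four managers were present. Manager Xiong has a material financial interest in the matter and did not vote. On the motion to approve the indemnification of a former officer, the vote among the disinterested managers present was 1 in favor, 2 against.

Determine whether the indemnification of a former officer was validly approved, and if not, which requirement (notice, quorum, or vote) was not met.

Invalid — vote requirement not satisfied.

Notice: 25 hours given; 24 required (25 ≥ 24). Satisfied.
Quorum: 4 present (interested managers count toward quorum); quorum is 4. Satisfied.
Vote: the indemnification of a former officer requires two-thirds of the disinterested managers present (4 − 1 = 3). 2/3 of 3 = 2, so 2 affirmative votes are needed; 1 voted in favor. Not satisfied.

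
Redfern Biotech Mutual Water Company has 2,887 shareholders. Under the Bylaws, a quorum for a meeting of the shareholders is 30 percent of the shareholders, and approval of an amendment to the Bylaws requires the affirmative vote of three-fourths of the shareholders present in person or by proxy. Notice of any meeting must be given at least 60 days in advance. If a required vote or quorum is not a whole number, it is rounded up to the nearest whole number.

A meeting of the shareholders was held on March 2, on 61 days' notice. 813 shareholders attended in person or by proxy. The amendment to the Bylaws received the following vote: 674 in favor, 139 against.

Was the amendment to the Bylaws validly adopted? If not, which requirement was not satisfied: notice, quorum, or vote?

Notice: 61 days given; 60 required. Satisfied.
Quorum: 30% of 2,887 = 866.10, rounded up to 867; 813 present. Not satisfied.
Vote: requires three-fourths of those present (813); 3/4 of 813 = 609.75, rounded up to 610, so 610 needed; 674 in favor. Satisfied.

Invalid — quorum requirement not satisfied.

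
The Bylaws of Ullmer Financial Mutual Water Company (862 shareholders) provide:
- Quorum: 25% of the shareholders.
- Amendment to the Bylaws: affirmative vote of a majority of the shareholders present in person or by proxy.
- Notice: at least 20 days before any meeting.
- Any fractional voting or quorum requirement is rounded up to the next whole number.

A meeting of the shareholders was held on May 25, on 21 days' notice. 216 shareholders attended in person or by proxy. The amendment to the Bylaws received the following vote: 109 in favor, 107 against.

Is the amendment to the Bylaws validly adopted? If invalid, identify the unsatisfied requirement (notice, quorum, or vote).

Valid — all requirements satisfied.

Notice: 21 days given; 20 required. Satisfied.
Quorum: 25% of 862 = 215.50, rounded up to 216; 216 present. Satisfied.
Vote: requires a majority of those present (216); a majority of 216 is 109, so 109 needed; 109 in favor. Satisfied.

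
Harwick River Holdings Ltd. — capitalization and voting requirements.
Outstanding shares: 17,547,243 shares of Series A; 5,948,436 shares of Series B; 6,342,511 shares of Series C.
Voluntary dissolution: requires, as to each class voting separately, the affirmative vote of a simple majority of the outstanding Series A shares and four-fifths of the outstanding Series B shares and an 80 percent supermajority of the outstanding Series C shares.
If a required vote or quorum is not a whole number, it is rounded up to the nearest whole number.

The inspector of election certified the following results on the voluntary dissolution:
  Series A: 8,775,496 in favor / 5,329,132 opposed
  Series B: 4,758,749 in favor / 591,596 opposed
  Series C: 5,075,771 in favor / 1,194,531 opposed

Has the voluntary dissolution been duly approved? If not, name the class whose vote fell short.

Approved — every class gave the required vote.

Series A: a majority of 17547243 is 8773622; 8,773,622 required, 8,775,496 in favor — approved.
Series B: 4/5 of 5948436 = 4758748.80, rounded up to 4758749; 4,758,749 required, 4,758,749 in favor — approved.
Series C: 4/5 of 6342511 = 5074008.80, rounded up to 5074009; 5,074,009 required, 5,075,771 in favor — approved.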